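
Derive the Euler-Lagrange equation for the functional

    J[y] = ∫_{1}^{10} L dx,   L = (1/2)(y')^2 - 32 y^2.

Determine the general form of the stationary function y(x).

The Lagrangian is L = (1/2)(y')^2 - 32 y^2.
∂L/∂y = -64y.
∂L/∂y' = y'.
The Euler-Lagrange equation d/dx(∂L/∂y') − ∂L/∂y = 0 becomes:
    y'' + 64 y = 0
General solution: y(x) = A sin(8x) + B cos(8x), where A and B are arbitrary constants fixed by the endpoint conditions.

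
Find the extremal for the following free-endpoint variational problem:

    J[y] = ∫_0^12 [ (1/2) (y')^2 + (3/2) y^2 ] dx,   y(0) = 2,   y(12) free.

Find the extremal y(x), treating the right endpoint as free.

The Lagrangian L = (1/2) (y')^2 + (3/2) y^2 gives
    ∂L/∂y = 3 y,   ∂L/∂y' = y'.
Euler-Lagrange: y'' − 3 y = 0.
With k = sqrt(3), the general solution is
    y(x) = A cosh(sqrt(3) x) + B sinh(sqrt(3) x).
Fixed left endpoint y(0) = 2 ⇒ A = 2.
The right endpoint x = 12 is free, so the natural (transversality) condition is ∂L/∂y' |_{x=12} = 0, i.e. y'(12) = 0.
Compute y'(x) = A k sinh(k x) + B k cosh(k x), so
    y'(12) = A k sinh(k·12) + B k cosh(k·12) = 0
    ⇒ B = −A tanh(k·12) = − 2 tanh(sqrt(3)·12).
Therefore the extremal is
    y(x) = 2 cosh(sqrt(3) x) − 2 tanh(sqrt(3)·12) sinh(sqrt(3) x).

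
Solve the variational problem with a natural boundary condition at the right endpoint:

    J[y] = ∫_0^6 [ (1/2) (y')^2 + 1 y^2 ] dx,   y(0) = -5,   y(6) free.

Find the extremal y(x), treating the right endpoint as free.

The Lagrangian L = (1/2) (y')^2 + 1 y^2 gives
    ∂L/∂y = 2 y,   ∂L/∂y' = y'.
Euler-Lagrange: y'' − 2 y = 0.
With k = sqrt(2), the general solution is
    y(x) = A cosh(sqrt(2) x) + B sinh(sqrt(2) x).
Fixed left endpoint y(0) = -5 ⇒ A = -5.
The right endpoint x = 6 is free, so the natural (transversality) condition is ∂L/∂y' |_{x=6} = 0, i.e. y'(6) = 0.
Compute y'(x) = A k sinh(k x) + B k cosh(k x), so
    y'(6) = A k sinh(k·6) + B k cosh(k·6) = 0
    ⇒ B = −A tanh(k·6) = 5 tanh(sqrt(2)·6).
Therefore the extremal is
    y(x) = −5 cosh(sqrt(2) x) + 5 tanh(sqrt(2)·6) sinh(sqrt(2) x).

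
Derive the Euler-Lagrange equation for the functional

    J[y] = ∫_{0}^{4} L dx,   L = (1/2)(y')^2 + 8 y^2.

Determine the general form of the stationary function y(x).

The Lagrangian is L = (1/2)(y')^2 + 8 y^2.
∂L/∂y = 16y.
∂L/∂y' = y'.
The Euler-Lagrange equation d/dx(∂L/∂y') − ∂L/∂y = 0 becomes:
    y'' - 16 y = 0
General solution: y(x) = A e^(4x) + B e^(-4x), where A and B are arbitrary constants fixed by the endpoint conditions.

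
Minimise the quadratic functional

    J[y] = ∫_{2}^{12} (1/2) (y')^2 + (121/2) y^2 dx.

The Lagrangian is L = (1/2) (y')^2 + (121/2) y^2.
Compute ∂L/∂y = 121y, ∂L/∂y' = y'.
The Euler-Lagrange equation d/dx(∂L/∂y') − ∂L/∂y = 0 reduces to
    y'' − 121 y = 0.
Its general solution is
    y(x) = A e^(11x) + B e^(−11x),
with A, B fixed by the endpoint conditions.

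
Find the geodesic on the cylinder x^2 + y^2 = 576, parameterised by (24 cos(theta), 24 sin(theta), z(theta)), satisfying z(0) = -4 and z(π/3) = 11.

Parameterise the cylinder of radius R = 24 as
    r(θ) = (24 cos θ, 24 sin θ, z(θ)).
The arc-length element is
    ds = sqrt(576 + (dz/dθ)^2) dθ,
so the Lagrangian is L = sqrt(576 + z'^2).
L depends on z' only, not on z or θ, so ∂L/∂z = 0 and
    ∂L/∂z' = z' / sqrt(576 + z'^2).
The Euler-Lagrange equation gives
    d/dθ( z' / sqrt(576 + z'^2) ) = 0,
so z' is constant. Integrating once:
    z(θ) = a θ + b,
a helix on the cylinder (a straight line when the cylinder is unrolled). The constants a, b are determined by the endpoint conditions.
With endpoint conditions z(0) = -4 and z(π/3) = 11: from z(0) = b we get b = -4, and a·π/3 + -4 = 11 gives a = 45/π, so
    z(θ) = (45/π) θ − 4.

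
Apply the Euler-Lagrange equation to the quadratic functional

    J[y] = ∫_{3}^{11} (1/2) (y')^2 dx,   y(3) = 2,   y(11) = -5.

The Lagrangian is L = (1/2) (y')^2.
Compute ∂L/∂y = 0, ∂L/∂y' = y'.
The Euler-Lagrange equation d/dx(∂L/∂y') − ∂L/∂y = 0 reduces to
    y'' = 0.
Its general solution is
    y(x) = A x + B,
with A, B fixed by the endpoint conditions.
Applying the endpoint conditions y(3) = 2 and y(11) = -5: solve A·3 + B = 2 and A·11 + B = -5. Subtracting gives A(11 − 3) = -5 − 2, so A = -7/8, and B = 2 − A·3 = 37/8. Therefore
    y(x) = (-7/8) x + 37/8.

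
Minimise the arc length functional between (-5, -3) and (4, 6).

Arc-length functional: J[y] = ∫ sqrt(1 + (y')^2) dx.
Lagrangian L = sqrt(1 + (y')^2) has no explicit y dependence, so ∂L/∂y = 0 and the Euler-Lagrange equation gives
    d/dx( y' / sqrt(1 + (y')^2) ) = 0  ⇒  y' / sqrt(1 + (y')^2) = const.
Hence y' is constant, so y(x) is affine.
Fitting the endpoints (-5, -3) and (4, 6):
    slope m = (6 − (-3)) / (4 − (-5)) = 1,
    intercept c = (-3) − m·(-5) = 2.
Extremal: y(x) = x + 2.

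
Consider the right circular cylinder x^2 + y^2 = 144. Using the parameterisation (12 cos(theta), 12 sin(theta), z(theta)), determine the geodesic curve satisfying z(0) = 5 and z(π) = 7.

Parameterise the cylinder of radius R = 12 as
    r(θ) = (12 cos θ, 12 sin θ, z(θ)).
The arc-length element is
    ds = sqrt(144 + (dz/dθ)^2) dθ,
so the Lagrangian is L = sqrt(144 + z'^2).
L depends on z' only, not on z or θ, so ∂L/∂z = 0 and
    ∂L/∂z' = z' / sqrt(144 + z'^2).
The Euler-Lagrange equation gives
    d/dθ( z' / sqrt(144 + z'^2) ) = 0,
so z' is constant. Integrating once:
    z(θ) = a θ + b,
a helix on the cylinder (a straight line when the cylinder is unrolled). The constants a, b are determined by the endpoint conditions.
With endpoint conditions z(0) = 5 and z(π) = 7: from z(0) = b we get b = 5, and a·π + 5 = 7 gives a = 2/π, so
    z(θ) = (2/π) θ + 5.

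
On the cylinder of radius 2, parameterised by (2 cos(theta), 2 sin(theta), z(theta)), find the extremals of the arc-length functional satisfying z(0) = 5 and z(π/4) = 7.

Parameterise the cylinder of radius R = 2 as
    r(θ) = (2 cos θ, 2 sin θ, z(θ)).
The arc-length element is
    ds = sqrt(4 + (dz/dθ)^2) dθ,
so the Lagrangian is L = sqrt(4 + z'^2).
L depends on z' only, not on z or θ, so ∂L/∂z = 0 and
    ∂L/∂z' = z' / sqrt(4 + z'^2).
The Euler-Lagrange equation gives
    d/dθ( z' / sqrt(4 + z'^2) ) = 0,
so z' is constant. Integrating once:
    z(θ) = a θ + b,
a helix on the cylinder (a straight line when the cylinder is unrolled). The constants a, b are determined by the endpoint conditions.
With endpoint conditions z(0) = 5 and z(π/4) = 7: from z(0) = b we get b = 5, and a·π/4 + 5 = 7 gives a = 8/π, so
    z(θ) = (8/π) θ + 5.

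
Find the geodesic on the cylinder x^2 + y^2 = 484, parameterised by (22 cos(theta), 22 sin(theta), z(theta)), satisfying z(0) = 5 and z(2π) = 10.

Parameterise the cylinder of radius R = 22 as
    r(θ) = (22 cos θ, 22 sin θ, z(θ)).
The arc-length element is
    ds = sqrt(484 + (dz/dθ)^2) dθ,
so the Lagrangian is L = sqrt(484 + z'^2).
L depends on z' only, not on z or θ, so ∂L/∂z = 0 and
    ∂L/∂z' = z' / sqrt(484 + z'^2).
The Euler-Lagrange equation gives
    d/dθ( z' / sqrt(484 + z'^2) ) = 0,
so z' is constant. Integrating once:
    z(θ) = a θ + b,
a helix on the cylinder (a straight line when the cylinder is unrolled). The constants a, b are determined by the endpoint conditions.
With endpoint conditions z(0) = 5 and z(2π) = 10: from z(0) = b we get b = 5, and a·2π + 5 = 10 gives a = 5/(2π), so
    z(θ) = (5/(2π)) θ + 5.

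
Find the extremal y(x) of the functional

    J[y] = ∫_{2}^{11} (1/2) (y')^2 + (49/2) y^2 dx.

The Lagrangian is L = (1/2) (y')^2 + (49/2) y^2.
Compute ∂L/∂y = 49y, ∂L/∂y' = y'.
The Euler-Lagrange equation d/dx(∂L/∂y') − ∂L/∂y = 0 reduces to
    y'' − 49 y = 0.
Its general solution is
    y(x) = A e^(7x) + B e^(−7x),
with A, B fixed by the endpoint conditions.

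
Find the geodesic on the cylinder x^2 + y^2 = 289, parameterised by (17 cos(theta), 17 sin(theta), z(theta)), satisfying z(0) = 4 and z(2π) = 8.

Parameterise the cylinder of radius R = 17 as
    r(θ) = (17 cos θ, 17 sin θ, z(θ)).
The arc-length element is
    ds = sqrt(289 + (dz/dθ)^2) dθ,
so the Lagrangian is L = sqrt(289 + z'^2).
L depends on z' only, not on z or θ, so ∂L/∂z = 0 and
    ∂L/∂z' = z' / sqrt(289 + z'^2).
The Euler-Lagrange equation gives
    d/dθ( z' / sqrt(289 + z'^2) ) = 0,
so z' is constant. Integrating once:
    z(θ) = a θ + b,
a helix on the cylinder (a straight line when the cylinder is unrolled). The constants a, b are determined by the endpoint conditions.
With endpoint conditions z(0) = 4 and z(2π) = 8: from z(0) = b we get b = 4, and a·2π + 4 = 8 gives a = 2/π, so
    z(θ) = (2/π) θ + 4.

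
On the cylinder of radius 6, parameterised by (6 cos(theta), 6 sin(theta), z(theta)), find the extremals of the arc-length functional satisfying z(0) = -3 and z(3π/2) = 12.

Parameterise the cylinder of radius R = 6 as
    r(θ) = (6 cos θ, 6 sin θ, z(θ)).
The arc-length element is
    ds = sqrt(36 + (dz/dθ)^2) dθ,
so the Lagrangian is L = sqrt(36 + z'^2).
L depends on z' only, not on z or θ, so ∂L/∂z = 0 and
    ∂L/∂z' = z' / sqrt(36 + z'^2).
The Euler-Lagrange equation gives
    d/dθ( z' / sqrt(36 + z'^2) ) = 0,
so z' is constant. Integrating once:
    z(θ) = a θ + b,
a helix on the cylinder (a straight line when the cylinder is unrolled). The constants a, b are determined by the endpoint conditions.
With endpoint conditions z(0) = -3 and z(3π/2) = 12: from z(0) = b we get b = -3, and a·3π/2 + -3 = 12 gives a = 10/π, so
    z(θ) = (10/π) θ − 3.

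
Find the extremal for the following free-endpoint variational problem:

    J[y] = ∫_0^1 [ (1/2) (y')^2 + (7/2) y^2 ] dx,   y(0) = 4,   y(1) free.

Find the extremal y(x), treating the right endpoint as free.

The Lagrangian L = (1/2) (y')^2 + (7/2) y^2 gives
    ∂L/∂y = 7 y,   ∂L/∂y' = y'.
Euler-Lagrange: y'' − 7 y = 0.
With k = sqrt(7), the general solution is
    y(x) = A cosh(sqrt(7) x) + B sinh(sqrt(7) x).
Fixed left endpoint y(0) = 4 ⇒ A = 4.
The right endpoint x = 1 is free, so the natural (transversality) condition is ∂L/∂y' |_{x=1} = 0, i.e. y'(1) = 0.
Compute y'(x) = A k sinh(k x) + B k cosh(k x), so
    y'(1) = A k sinh(k·1) + B k cosh(k·1) = 0
    ⇒ B = −A tanh(k·1) = − 4 tanh(sqrt(7)·1).
Therefore the extremal is
    y(x) = 4 cosh(sqrt(7) x) − 4 tanh(sqrt(7)·1) sinh(sqrt(7) x).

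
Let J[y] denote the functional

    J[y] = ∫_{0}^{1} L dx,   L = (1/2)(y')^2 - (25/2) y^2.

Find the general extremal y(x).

The Lagrangian is L = (1/2)(y')^2 - (25/2) y^2.
∂L/∂y = -25y.
∂L/∂y' = y'.
The Euler-Lagrange equation d/dx(∂L/∂y') − ∂L/∂y = 0 becomes:
    y'' + 25 y = 0
General solution: y(x) = A sin(5x) + B cos(5x), where A and B are arbitrary constants fixed by the endpoint conditions.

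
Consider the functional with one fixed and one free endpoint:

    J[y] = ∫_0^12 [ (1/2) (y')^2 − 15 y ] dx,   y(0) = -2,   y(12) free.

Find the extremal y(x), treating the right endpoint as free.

The Lagrangian L = (1/2) (y')^2 − 15 y gives
    ∂L/∂y = −15,   ∂L/∂y' = y'.
Euler-Lagrange: d/dx(y') − (−15) = 0, i.e. y'' + 15 = 0, so
    y(x) = −(15/2) x^2 + C1 x + C2.
Fixed left endpoint y(0) = -2 ⇒ C2 = -2.
The right endpoint x = 12 is free, so the natural (transversality) condition is ∂L/∂y' |_{x=12} = 0, i.e. y'(12) = 0.
Compute y'(x) = −15 x + C1, so y'(12) = −180 + C1 = 0 ⇒ C1 = 180.
Therefore the extremal is
    y(x) = −(15/2) x^2 + 180 x − 2.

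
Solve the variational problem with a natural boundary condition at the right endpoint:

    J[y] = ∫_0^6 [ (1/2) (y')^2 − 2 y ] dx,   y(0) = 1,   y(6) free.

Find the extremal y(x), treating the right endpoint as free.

The Lagrangian L = (1/2) (y')^2 − 2 y gives
    ∂L/∂y = −2,   ∂L/∂y' = y'.
Euler-Lagrange: d/dx(y') − (−2) = 0, i.e. y'' + 2 = 0, so
    y(x) = −(2/2) x^2 + C1 x + C2.
Fixed left endpoint y(0) = 1 ⇒ C2 = 1.
The right endpoint x = 6 is free, so the natural (transversality) condition is ∂L/∂y' |_{x=6} = 0, i.e. y'(6) = 0.
Compute y'(x) = −2 x + C1, so y'(6) = −12 + C1 = 0 ⇒ C1 = 12.
Therefore the extremal is
    y(x) = −x^2 + 12 x + 1.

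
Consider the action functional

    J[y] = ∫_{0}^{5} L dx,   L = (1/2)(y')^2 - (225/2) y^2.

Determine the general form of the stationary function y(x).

The Lagrangian is L = (1/2)(y')^2 - (225/2) y^2.
∂L/∂y = -225y.
∂L/∂y' = y'.
The Euler-Lagrange equation d/dx(∂L/∂y') − ∂L/∂y = 0 becomes:
    y'' + 225 y = 0
General solution: y(x) = A sin(15x) + B cos(15x), where A and B are arbitrary constants fixed by the endpoint conditions.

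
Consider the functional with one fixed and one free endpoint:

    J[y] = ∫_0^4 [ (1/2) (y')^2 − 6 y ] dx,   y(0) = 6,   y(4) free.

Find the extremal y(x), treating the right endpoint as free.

The Lagrangian L = (1/2) (y')^2 − 6 y gives
    ∂L/∂y = −6,   ∂L/∂y' = y'.
Euler-Lagrange: d/dx(y') − (−6) = 0, i.e. y'' + 6 = 0, so
    y(x) = −(6/2) x^2 + C1 x + C2.
Fixed left endpoint y(0) = 6 ⇒ C2 = 6.
The right endpoint x = 4 is free, so the natural (transversality) condition is ∂L/∂y' |_{x=4} = 0, i.e. y'(4) = 0.
Compute y'(x) = −6 x + C1, so y'(4) = −24 + C1 = 0 ⇒ C1 = 24.
Therefore the extremal is
    y(x) = −3 x^2 + 24 x + 6.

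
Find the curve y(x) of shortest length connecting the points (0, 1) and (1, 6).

Arc-length functional: J[y] = ∫ sqrt(1 + (y')^2) dx.
Lagrangian L = sqrt(1 + (y')^2) has no explicit y dependence, so ∂L/∂y = 0 and the Euler-Lagrange equation gives
    d/dx( y' / sqrt(1 + (y')^2) ) = 0  ⇒  y' / sqrt(1 + (y')^2) = const.
Hence y' is constant, so y(x) is affine.
Fitting the endpoints (0, 1) and (1, 6):
    slope m = (6 − 1) / (1 − 0) = 5,
    intercept c = 1 − m·0 = 1.
Extremal: y(x) = 5 x + 1.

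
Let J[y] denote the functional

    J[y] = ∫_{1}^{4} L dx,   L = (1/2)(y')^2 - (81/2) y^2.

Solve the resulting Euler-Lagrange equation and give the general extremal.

The Lagrangian is L = (1/2)(y')^2 - (81/2) y^2.
∂L/∂y = -81y.
∂L/∂y' = y'.
The Euler-Lagrange equation d/dx(∂L/∂y') − ∂L/∂y = 0 becomes:
    y'' + 81 y = 0
General solution: y(x) = A sin(9x) + B cos(9x), where A and B are arbitrary constants fixed by the endpoint conditions.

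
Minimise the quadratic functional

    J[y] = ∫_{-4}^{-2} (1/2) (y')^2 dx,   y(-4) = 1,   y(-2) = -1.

The Lagrangian is L = (1/2) (y')^2.
Compute ∂L/∂y = 0, ∂L/∂y' = y'.
The Euler-Lagrange equation d/dx(∂L/∂y') − ∂L/∂y = 0 reduces to
    y'' = 0.
Its general solution is
    y(x) = A x + B,
with A, B fixed by the endpoint conditions.
Applying the endpoint conditions y(-4) = 1 and y(-2) = -1: solve A·-4 + B = 1 and A·-2 + B = -1. Subtracting gives A(-2 − -4) = -1 − 1, so A = -1, and B = 1 − A·-4 = -3. Therefore
    y(x) = -x - 3.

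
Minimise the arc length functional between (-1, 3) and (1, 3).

Arc-length functional: J[y] = ∫ sqrt(1 + (y')^2) dx.
Lagrangian L = sqrt(1 + (y')^2) has no explicit y dependence, so ∂L/∂y = 0 and the Euler-Lagrange equation gives
    d/dx( y' / sqrt(1 + (y')^2) ) = 0  ⇒  y' / sqrt(1 + (y')^2) = const.
Hence y' is constant, so y(x) is affine.
Fitting the endpoints (-1, 3) and (1, 3):
    slope m = (3 − 3) / (1 − (-1)) = 0,
    intercept c = 3 − m·(-1) = 3.
Extremal: y(x) = 3.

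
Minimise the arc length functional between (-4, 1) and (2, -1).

Arc-length functional: J[y] = ∫ sqrt(1 + (y')^2) dx.
Lagrangian L = sqrt(1 + (y')^2) has no explicit y dependence, so ∂L/∂y = 0 and the Euler-Lagrange equation gives
    d/dx( y' / sqrt(1 + (y')^2) ) = 0  ⇒  y' / sqrt(1 + (y')^2) = const.
Hence y' is constant, so y(x) is affine.
Fitting the endpoints (-4, 1) and (2, -1):
    slope m = ((-1) − 1) / (2 − (-4)) = -1/3,
    intercept c = 1 − m·(-4) = -1/3.
Extremal: y(x) = (-1/3) x - 1/3.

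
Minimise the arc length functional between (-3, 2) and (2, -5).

Arc-length functional: J[y] = ∫ sqrt(1 + (y')^2) dx.
Lagrangian L = sqrt(1 + (y')^2) has no explicit y dependence, so ∂L/∂y = 0 and the Euler-Lagrange equation gives
    d/dx( y' / sqrt(1 + (y')^2) ) = 0  ⇒  y' / sqrt(1 + (y')^2) = const.
Hence y' is constant, so y(x) is affine.
Fitting the endpoints (-3, 2) and (2, -5):
    slope m = ((-5) − 2) / (2 − (-3)) = -7/5,
    intercept c = 2 − m·(-3) = -11/5.
Extremal: y(x) = (-7/5) x - 11/5.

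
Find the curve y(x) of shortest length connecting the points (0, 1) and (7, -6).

Arc-length functional: J[y] = ∫ sqrt(1 + (y')^2) dx.
Lagrangian L = sqrt(1 + (y')^2) has no explicit y dependence, so ∂L/∂y = 0 and the Euler-Lagrange equation gives
    d/dx( y' / sqrt(1 + (y')^2) ) = 0  ⇒  y' / sqrt(1 + (y')^2) = const.
Hence y' is constant, so y(x) is affine.
Fitting the endpoints (0, 1) and (7, -6):
    slope m = ((-6) − 1) / (7 − 0) = -1,
    intercept c = 1 − m·0 = 1.
Extremal: y(x) = -x + 1.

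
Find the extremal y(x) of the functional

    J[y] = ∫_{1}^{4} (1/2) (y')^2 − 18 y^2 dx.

The Lagrangian is L = (1/2) (y')^2 − 18 y^2.
Compute ∂L/∂y = -36y, ∂L/∂y' = y'.
The Euler-Lagrange equation d/dx(∂L/∂y') − ∂L/∂y = 0 reduces to
    y'' + 36 y = 0.
Its general solution is
    y(x) = A sin(6x) + B cos(6x),
with A, B fixed by the endpoint conditions.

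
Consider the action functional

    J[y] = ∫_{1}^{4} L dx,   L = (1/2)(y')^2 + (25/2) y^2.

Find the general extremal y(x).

The Lagrangian is L = (1/2)(y')^2 + (25/2) y^2.
∂L/∂y = 25y.
∂L/∂y' = y'.
The Euler-Lagrange equation d/dx(∂L/∂y') − ∂L/∂y = 0 becomes:
    y'' - 25 y = 0
General solution: y(x) = A e^(5x) + B e^(-5x), where A and B are arbitrary constants fixed by the endpoint conditions.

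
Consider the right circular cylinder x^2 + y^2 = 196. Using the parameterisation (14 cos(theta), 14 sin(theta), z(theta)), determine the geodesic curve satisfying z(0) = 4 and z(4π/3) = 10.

Parameterise the cylinder of radius R = 14 as
    r(θ) = (14 cos θ, 14 sin θ, z(θ)).
The arc-length element is
    ds = sqrt(196 + (dz/dθ)^2) dθ,
so the Lagrangian is L = sqrt(196 + z'^2).
L depends on z' only, not on z or θ, so ∂L/∂z = 0 and
    ∂L/∂z' = z' / sqrt(196 + z'^2).
The Euler-Lagrange equation gives
    d/dθ( z' / sqrt(196 + z'^2) ) = 0,
so z' is constant. Integrating once:
    z(θ) = a θ + b,
a helix on the cylinder (a straight line when the cylinder is unrolled). The constants a, b are determined by the endpoint conditions.
With endpoint conditions z(0) = 4 and z(4π/3) = 10: from z(0) = b we get b = 4, and a·4π/3 + 4 = 10 gives a = 9/(2π), so
    z(θ) = (9/(2π)) θ + 4.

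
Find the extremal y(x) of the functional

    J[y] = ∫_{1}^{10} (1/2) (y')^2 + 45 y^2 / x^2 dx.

The Lagrangian is L = (1/2) (y')^2 + 45 y^2 / x^2.
Compute ∂L/∂y = 90y/x^2, ∂L/∂y' = y'.
The Euler-Lagrange equation d/dx(∂L/∂y') − ∂L/∂y = 0 reduces to
    y'' − 90/x^2 · y = 0  (x > 0).
Its general solution is
    y(x) = A x^10 + B x^(-9),
with A, B fixed by the endpoint conditions.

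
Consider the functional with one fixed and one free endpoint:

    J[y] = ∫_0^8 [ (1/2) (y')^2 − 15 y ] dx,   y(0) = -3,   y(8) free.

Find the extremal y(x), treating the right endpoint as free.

The Lagrangian L = (1/2) (y')^2 − 15 y gives
    ∂L/∂y = −15,   ∂L/∂y' = y'.
Euler-Lagrange: d/dx(y') − (−15) = 0, i.e. y'' + 15 = 0, so
    y(x) = −(15/2) x^2 + C1 x + C2.
Fixed left endpoint y(0) = -3 ⇒ C2 = -3.
The right endpoint x = 8 is free, so the natural (transversality) condition is ∂L/∂y' |_{x=8} = 0, i.e. y'(8) = 0.
Compute y'(x) = −15 x + C1, so y'(8) = −120 + C1 = 0 ⇒ C1 = 120.
Therefore the extremal is
    y(x) = −(15/2) x^2 + 120 x − 3.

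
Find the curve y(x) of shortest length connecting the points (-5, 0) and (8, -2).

Arc-length functional: J[y] = ∫ sqrt(1 + (y')^2) dx.
Lagrangian L = sqrt(1 + (y')^2) has no explicit y dependence, so ∂L/∂y = 0 and the Euler-Lagrange equation gives
    d/dx( y' / sqrt(1 + (y')^2) ) = 0  ⇒  y' / sqrt(1 + (y')^2) = const.
Hence y' is constant, so y(x) is affine.
Fitting the endpoints (-5, 0) and (8, -2):
    slope m = ((-2) − 0) / (8 − (-5)) = -2/13,
    intercept c = 0 − m·(-5) = -10/13.
Extremal: y(x) = (-2/13) x - 10/13.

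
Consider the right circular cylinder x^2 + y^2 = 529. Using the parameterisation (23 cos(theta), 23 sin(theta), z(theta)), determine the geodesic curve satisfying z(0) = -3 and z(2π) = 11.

Parameterise the cylinder of radius R = 23 as
    r(θ) = (23 cos θ, 23 sin θ, z(θ)).
The arc-length element is
    ds = sqrt(529 + (dz/dθ)^2) dθ,
so the Lagrangian is L = sqrt(529 + z'^2).
L depends on z' only, not on z or θ, so ∂L/∂z = 0 and
    ∂L/∂z' = z' / sqrt(529 + z'^2).
The Euler-Lagrange equation gives
    d/dθ( z' / sqrt(529 + z'^2) ) = 0,
so z' is constant. Integrating once:
    z(θ) = a θ + b,
a helix on the cylinder (a straight line when the cylinder is unrolled). The constants a, b are determined by the endpoint conditions.
With endpoint conditions z(0) = -3 and z(2π) = 11: from z(0) = b we get b = -3, and a·2π + -3 = 11 gives a = 7/π, so
    z(θ) = (7/π) θ − 3.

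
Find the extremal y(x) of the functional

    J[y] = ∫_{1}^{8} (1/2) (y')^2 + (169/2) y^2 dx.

The Lagrangian is L = (1/2) (y')^2 + (169/2) y^2.
Compute ∂L/∂y = 169y, ∂L/∂y' = y'.
The Euler-Lagrange equation d/dx(∂L/∂y') − ∂L/∂y = 0 reduces to
    y'' − 169 y = 0.
Its general solution is
    y(x) = A e^(13x) + B e^(−13x),
with A, B fixed by the endpoint conditions.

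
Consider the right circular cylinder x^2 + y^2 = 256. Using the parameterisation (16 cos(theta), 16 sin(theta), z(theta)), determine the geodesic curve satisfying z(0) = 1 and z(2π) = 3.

Parameterise the cylinder of radius R = 16 as
    r(θ) = (16 cos θ, 16 sin θ, z(θ)).
The arc-length element is
    ds = sqrt(256 + (dz/dθ)^2) dθ,
so the Lagrangian is L = sqrt(256 + z'^2).
L depends on z' only, not on z or θ, so ∂L/∂z = 0 and
    ∂L/∂z' = z' / sqrt(256 + z'^2).
The Euler-Lagrange equation gives
    d/dθ( z' / sqrt(256 + z'^2) ) = 0,
so z' is constant. Integrating once:
    z(θ) = a θ + b,
a helix on the cylinder (a straight line when the cylinder is unrolled). The constants a, b are determined by the endpoint conditions.
With endpoint conditions z(0) = 1 and z(2π) = 3: from z(0) = b we get b = 1, and a·2π + 1 = 3 gives a = 1/π, so
    z(θ) = (1/π) θ + 1.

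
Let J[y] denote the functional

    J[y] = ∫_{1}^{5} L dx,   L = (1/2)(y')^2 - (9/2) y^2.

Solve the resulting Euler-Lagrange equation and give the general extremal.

The Lagrangian is L = (1/2)(y')^2 - (9/2) y^2.
∂L/∂y = -9y.
∂L/∂y' = y'.
The Euler-Lagrange equation d/dx(∂L/∂y') − ∂L/∂y = 0 becomes:
    y'' + 9 y = 0
General solution: y(x) = A sin(3x) + B cos(3x), where A and B are arbitrary constants fixed by the endpoint conditions.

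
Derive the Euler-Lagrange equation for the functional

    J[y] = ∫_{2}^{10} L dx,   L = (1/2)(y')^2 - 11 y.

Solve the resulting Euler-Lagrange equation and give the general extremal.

The Lagrangian is L = (1/2)(y')^2 - 11 y.
∂L/∂y = -11.
∂L/∂y' = y'.
The Euler-Lagrange equation d/dx(∂L/∂y') − ∂L/∂y = 0 becomes:
    y'' + 11 = 0
General solution: y(x) = -(11/2) x^2 + A x + B, where A and B are arbitrary constants fixed by the endpoint conditions.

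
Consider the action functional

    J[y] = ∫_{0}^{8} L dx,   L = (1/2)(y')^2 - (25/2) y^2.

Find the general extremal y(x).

The Lagrangian is L = (1/2)(y')^2 - (25/2) y^2.
∂L/∂y = -25y.
∂L/∂y' = y'.
The Euler-Lagrange equation d/dx(∂L/∂y') − ∂L/∂y = 0 becomes:
    y'' + 25 y = 0
General solution: y(x) = A sin(5x) + B cos(5x), where A and B are arbitrary constants fixed by the endpoint conditions.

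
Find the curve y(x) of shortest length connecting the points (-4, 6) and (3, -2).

Arc-length functional: J[y] = ∫ sqrt(1 + (y')^2) dx.
Lagrangian L = sqrt(1 + (y')^2) has no explicit y dependence, so ∂L/∂y = 0 and the Euler-Lagrange equation gives
    d/dx( y' / sqrt(1 + (y')^2) ) = 0  ⇒  y' / sqrt(1 + (y')^2) = const.
Hence y' is constant, so y(x) is affine.
Fitting the endpoints (-4, 6) and (3, -2):
    slope m = ((-2) − 6) / (3 − (-4)) = -8/7,
    intercept c = 6 − m·(-4) = 10/7.
Extremal: y(x) = (-8/7) x + 10/7.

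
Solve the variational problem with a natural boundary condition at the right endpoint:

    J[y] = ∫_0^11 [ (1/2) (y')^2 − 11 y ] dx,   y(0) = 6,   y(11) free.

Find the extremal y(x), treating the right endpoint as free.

The Lagrangian L = (1/2) (y')^2 − 11 y gives
    ∂L/∂y = −11,   ∂L/∂y' = y'.
Euler-Lagrange: d/dx(y') − (−11) = 0, i.e. y'' + 11 = 0, so
    y(x) = −(11/2) x^2 + C1 x + C2.
Fixed left endpoint y(0) = 6 ⇒ C2 = 6.
The right endpoint x = 11 is free, so the natural (transversality) condition is ∂L/∂y' |_{x=11} = 0, i.e. y'(11) = 0.
Compute y'(x) = −11 x + C1, so y'(11) = −121 + C1 = 0 ⇒ C1 = 121.
Therefore the extremal is
    y(x) = −(11/2) x^2 + 121 x + 6.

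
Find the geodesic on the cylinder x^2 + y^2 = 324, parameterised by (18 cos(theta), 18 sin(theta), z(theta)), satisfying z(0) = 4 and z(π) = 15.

Parameterise the cylinder of radius R = 18 as
    r(θ) = (18 cos θ, 18 sin θ, z(θ)).
The arc-length element is
    ds = sqrt(324 + (dz/dθ)^2) dθ,
so the Lagrangian is L = sqrt(324 + z'^2).
L depends on z' only, not on z or θ, so ∂L/∂z = 0 and
    ∂L/∂z' = z' / sqrt(324 + z'^2).
The Euler-Lagrange equation gives
    d/dθ( z' / sqrt(324 + z'^2) ) = 0,
so z' is constant. Integrating once:
    z(θ) = a θ + b,
a helix on the cylinder (a straight line when the cylinder is unrolled). The constants a, b are determined by the endpoint conditions.
With endpoint conditions z(0) = 4 and z(π) = 15: from z(0) = b we get b = 4, and a·π + 4 = 15 gives a = 11/π, so
    z(θ) = (11/π) θ + 4.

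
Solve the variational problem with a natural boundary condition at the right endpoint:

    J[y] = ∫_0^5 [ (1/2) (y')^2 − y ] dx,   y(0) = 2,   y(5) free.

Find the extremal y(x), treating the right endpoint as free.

The Lagrangian L = (1/2) (y')^2 − y gives
    ∂L/∂y = −1,   ∂L/∂y' = y'.
Euler-Lagrange: d/dx(y') − (−1) = 0, i.e. y'' + 1 = 0, so
    y(x) = −(1/2) x^2 + C1 x + C2.
Fixed left endpoint y(0) = 2 ⇒ C2 = 2.
The right endpoint x = 5 is free, so the natural (transversality) condition is ∂L/∂y' |_{x=5} = 0, i.e. y'(5) = 0.
Compute y'(x) = −1 x + C1, so y'(5) = −5 + C1 = 0 ⇒ C1 = 5.
Therefore the extremal is
    y(x) = −x^2/2 + 5 x + 2.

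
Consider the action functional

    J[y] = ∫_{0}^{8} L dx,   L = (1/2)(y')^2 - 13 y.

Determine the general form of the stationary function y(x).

The Lagrangian is L = (1/2)(y')^2 - 13 y.
∂L/∂y = -13.
∂L/∂y' = y'.
The Euler-Lagrange equation d/dx(∂L/∂y') − ∂L/∂y = 0 becomes:
    y'' + 13 = 0
General solution: y(x) = -(13/2) x^2 + A x + B, where A and B are arbitrary constants fixed by the endpoint conditions.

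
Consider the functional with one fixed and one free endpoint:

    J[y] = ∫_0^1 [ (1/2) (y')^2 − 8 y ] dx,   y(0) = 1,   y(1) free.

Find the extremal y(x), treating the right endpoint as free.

The Lagrangian L = (1/2) (y')^2 − 8 y gives
    ∂L/∂y = −8,   ∂L/∂y' = y'.
Euler-Lagrange: d/dx(y') − (−8) = 0, i.e. y'' + 8 = 0, so
    y(x) = −(8/2) x^2 + C1 x + C2.
Fixed left endpoint y(0) = 1 ⇒ C2 = 1.
The right endpoint x = 1 is free, so the natural (transversality) condition is ∂L/∂y' |_{x=1} = 0, i.e. y'(1) = 0.
Compute y'(x) = −8 x + C1, so y'(1) = −8 + C1 = 0 ⇒ C1 = 8.
Therefore the extremal is
    y(x) = −4 x^2 + 8 x + 1.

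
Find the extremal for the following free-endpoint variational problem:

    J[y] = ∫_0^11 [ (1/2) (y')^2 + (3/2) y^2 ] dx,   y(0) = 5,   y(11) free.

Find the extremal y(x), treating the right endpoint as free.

The Lagrangian L = (1/2) (y')^2 + (3/2) y^2 gives
    ∂L/∂y = 3 y,   ∂L/∂y' = y'.
Euler-Lagrange: y'' − 3 y = 0.
With k = sqrt(3), the general solution is
    y(x) = A cosh(sqrt(3) x) + B sinh(sqrt(3) x).
Fixed left endpoint y(0) = 5 ⇒ A = 5.
The right endpoint x = 11 is free, so the natural (transversality) condition is ∂L/∂y' |_{x=11} = 0, i.e. y'(11) = 0.
Compute y'(x) = A k sinh(k x) + B k cosh(k x), so
    y'(11) = A k sinh(k·11) + B k cosh(k·11) = 0
    ⇒ B = −A tanh(k·11) = − 5 tanh(sqrt(3)·11).
Therefore the extremal is
    y(x) = 5 cosh(sqrt(3) x) − 5 tanh(sqrt(3)·11) sinh(sqrt(3) x).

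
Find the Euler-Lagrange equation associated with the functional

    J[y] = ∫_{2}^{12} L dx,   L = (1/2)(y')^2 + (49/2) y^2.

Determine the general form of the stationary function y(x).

The Lagrangian is L = (1/2)(y')^2 + (49/2) y^2.
∂L/∂y = 49y.
∂L/∂y' = y'.
The Euler-Lagrange equation d/dx(∂L/∂y') − ∂L/∂y = 0 becomes:
    y'' - 49 y = 0
General solution: y(x) = A e^(7x) + B e^(-7x), where A and B are arbitrary constants fixed by the endpoint conditions.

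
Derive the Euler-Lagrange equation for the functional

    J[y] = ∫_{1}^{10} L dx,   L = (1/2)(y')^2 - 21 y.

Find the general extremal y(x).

The Lagrangian is L = (1/2)(y')^2 - 21 y.
∂L/∂y = -21.
∂L/∂y' = y'.
The Euler-Lagrange equation d/dx(∂L/∂y') − ∂L/∂y = 0 becomes:
    y'' + 21 = 0
General solution: y(x) = -(21/2) x^2 + A x + B, where A and B are arbitrary constants fixed by the endpoint conditions.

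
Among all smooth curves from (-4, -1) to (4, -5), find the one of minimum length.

Arc-length functional: J[y] = ∫ sqrt(1 + (y')^2) dx.
Lagrangian L = sqrt(1 + (y')^2) has no explicit y dependence, so ∂L/∂y = 0 and the Euler-Lagrange equation gives
    d/dx( y' / sqrt(1 + (y')^2) ) = 0  ⇒  y' / sqrt(1 + (y')^2) = const.
Hence y' is constant, so y(x) is affine.
Fitting the endpoints (-4, -1) and (4, -5):
    slope m = ((-5) − (-1)) / (4 − (-4)) = -1/2,
    intercept c = (-1) − m·(-4) = -3.
Extremal: y(x) = (-1/2) x - 3.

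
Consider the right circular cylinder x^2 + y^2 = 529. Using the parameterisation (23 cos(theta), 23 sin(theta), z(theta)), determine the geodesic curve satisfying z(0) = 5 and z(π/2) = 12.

Parameterise the cylinder of radius R = 23 as
    r(θ) = (23 cos θ, 23 sin θ, z(θ)).
The arc-length element is
    ds = sqrt(529 + (dz/dθ)^2) dθ,
so the Lagrangian is L = sqrt(529 + z'^2).
L depends on z' only, not on z or θ, so ∂L/∂z = 0 and
    ∂L/∂z' = z' / sqrt(529 + z'^2).
The Euler-Lagrange equation gives
    d/dθ( z' / sqrt(529 + z'^2) ) = 0,
so z' is constant. Integrating once:
    z(θ) = a θ + b,
a helix on the cylinder (a straight line when the cylinder is unrolled). The constants a, b are determined by the endpoint conditions.
With endpoint conditions z(0) = 5 and z(π/2) = 12: from z(0) = b we get b = 5, and a·π/2 + 5 = 12 gives a = 14/π, so
    z(θ) = (14/π) θ + 5.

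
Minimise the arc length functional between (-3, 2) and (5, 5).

Arc-length functional: J[y] = ∫ sqrt(1 + (y')^2) dx.
Lagrangian L = sqrt(1 + (y')^2) has no explicit y dependence, so ∂L/∂y = 0 and the Euler-Lagrange equation gives
    d/dx( y' / sqrt(1 + (y')^2) ) = 0  ⇒  y' / sqrt(1 + (y')^2) = const.
Hence y' is constant, so y(x) is affine.
Fitting the endpoints (-3, 2) and (5, 5):
    slope m = (5 − 2) / (5 − (-3)) = 3/8,
    intercept c = 2 − m·(-3) = 25/8.
Extremal: y(x) = (3/8) x + 25/8.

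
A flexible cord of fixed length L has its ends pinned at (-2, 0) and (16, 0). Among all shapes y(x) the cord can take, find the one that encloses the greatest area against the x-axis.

Set up the augmented Lagrangian using a multiplier λ for the length constraint:
    F(y, y') = y − λ sqrt(1 + y'^2).
F has no explicit x dependence, so the Beltrami identity yields a first integral
    F − y' ∂F/∂y' = C.
Compute ∂F/∂y' = −λ y' / sqrt(1 + y'^2). Then
    y − λ sqrt(1 + y'^2) + λ y'^2 / sqrt(1 + y'^2) = C
    ⇒  y − λ / sqrt(1 + y'^2) = C.
Solving for y' and integrating gives
    (x − a)^2 + (y − b)^2 = λ^2,
a circular arc of radius λ. The constants a, b are determined by the endpoint conditions y(-2) = y(16) = 0, and λ is fixed implicitly by the length constraint
    ∫_{-2}^{16} sqrt(1 + y'^2) dx = L.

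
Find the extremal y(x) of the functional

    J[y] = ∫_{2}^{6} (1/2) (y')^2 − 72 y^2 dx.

The Lagrangian is L = (1/2) (y')^2 − 72 y^2.
Compute ∂L/∂y = -144y, ∂L/∂y' = y'.
The Euler-Lagrange equation d/dx(∂L/∂y') − ∂L/∂y = 0 reduces to
    y'' + 144 y = 0.
Its general solution is
    y(x) = A sin(12x) + B cos(12x),
with A, B fixed by the endpoint conditions.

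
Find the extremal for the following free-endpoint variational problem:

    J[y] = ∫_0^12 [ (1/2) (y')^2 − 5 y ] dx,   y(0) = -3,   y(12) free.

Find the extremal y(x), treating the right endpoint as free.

The Lagrangian L = (1/2) (y')^2 − 5 y gives
    ∂L/∂y = −5,   ∂L/∂y' = y'.
Euler-Lagrange: d/dx(y') − (−5) = 0, i.e. y'' + 5 = 0, so
    y(x) = −(5/2) x^2 + C1 x + C2.
Fixed left endpoint y(0) = -3 ⇒ C2 = -3.
The right endpoint x = 12 is free, so the natural (transversality) condition is ∂L/∂y' |_{x=12} = 0, i.e. y'(12) = 0.
Compute y'(x) = −5 x + C1, so y'(12) = −60 + C1 = 0 ⇒ C1 = 60.
Therefore the extremal is
    y(x) = −(5/2) x^2 + 60 x − 3.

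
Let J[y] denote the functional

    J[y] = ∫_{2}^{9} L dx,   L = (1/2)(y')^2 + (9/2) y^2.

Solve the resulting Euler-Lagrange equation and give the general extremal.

The Lagrangian is L = (1/2)(y')^2 + (9/2) y^2.
∂L/∂y = 9y.
∂L/∂y' = y'.
The Euler-Lagrange equation d/dx(∂L/∂y') − ∂L/∂y = 0 becomes:
    y'' - 9 y = 0
General solution: y(x) = A e^(3x) + B e^(-3x), where A and B are arbitrary constants fixed by the endpoint conditions.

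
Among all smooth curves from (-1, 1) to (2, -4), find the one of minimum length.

Arc-length functional: J[y] = ∫ sqrt(1 + (y')^2) dx.
Lagrangian L = sqrt(1 + (y')^2) has no explicit y dependence, so ∂L/∂y = 0 and the Euler-Lagrange equation gives
    d/dx( y' / sqrt(1 + (y')^2) ) = 0  ⇒  y' / sqrt(1 + (y')^2) = const.
Hence y' is constant, so y(x) is affine.
Fitting the endpoints (-1, 1) and (2, -4):
    slope m = ((-4) − 1) / (2 − (-1)) = -5/3,
    intercept c = 1 − m·(-1) = -2/3.
Extremal: y(x) = (-5/3) x - 2/3.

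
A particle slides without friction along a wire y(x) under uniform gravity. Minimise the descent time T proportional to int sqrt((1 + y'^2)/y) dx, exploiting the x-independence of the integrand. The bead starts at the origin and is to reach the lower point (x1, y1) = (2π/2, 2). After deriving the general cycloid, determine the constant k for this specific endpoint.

The Lagrangian L = sqrt((1 + y'^2) / y) has no explicit x dependence, so the Beltrami identity applies:
    L − y' ∂L/∂y' = C.
Compute ∂L/∂y' = y' / sqrt(y (1 + y'^2)).
Substitute:
    sqrt((1 + y'^2)/y) − y'·y' / sqrt(y (1 + y'^2))
    = (1 + y'^2) / sqrt(y (1 + y'^2)) − y'^2 / sqrt(y (1 + y'^2))
    = 1 / sqrt(y (1 + y'^2)) = C.
Squaring and rearranging gives the first integral
    y (1 + y'^2) = 1/C^2 =: k   (constant).
Solving this first-order ODE by the substitution
    y = (k/2)(1 − cos θ)
yields the cycloid parameterisation
    x(θ) = (k/2)(θ − sin θ),   y(θ) = (k/2)(1 − cos θ).
The constant k is fixed by the endpoint condition.
Now fit the given lower endpoint (x1, y1) = (2π/2, 2). At the bottom of the first arch (θ = π), the parametric equations give
    y(π) = (k/2)(1 − cos π) = k,
    x(π) = (k/2)(π − sin π) = kπ/2.
Matching y(π) = 2 gives k = 2, consistent with x(π) = 2π/2. Therefore the specific cycloid is
    x(θ) = (2/2)(θ − sin θ),   y(θ) = (2/2)(1 − cos θ).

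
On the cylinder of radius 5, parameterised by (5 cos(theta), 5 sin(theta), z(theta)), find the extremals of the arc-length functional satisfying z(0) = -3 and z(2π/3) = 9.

Parameterise the cylinder of radius R = 5 as
    r(θ) = (5 cos θ, 5 sin θ, z(θ)).
The arc-length element is
    ds = sqrt(25 + (dz/dθ)^2) dθ,
so the Lagrangian is L = sqrt(25 + z'^2).
L depends on z' only, not on z or θ, so ∂L/∂z = 0 and
    ∂L/∂z' = z' / sqrt(25 + z'^2).
The Euler-Lagrange equation gives
    d/dθ( z' / sqrt(25 + z'^2) ) = 0,
so z' is constant. Integrating once:
    z(θ) = a θ + b,
a helix on the cylinder (a straight line when the cylinder is unrolled). The constants a, b are determined by the endpoint conditions.
With endpoint conditions z(0) = -3 and z(2π/3) = 9: from z(0) = b we get b = -3, and a·2π/3 + -3 = 9 gives a = 18/π, so
    z(θ) = (18/π) θ − 3.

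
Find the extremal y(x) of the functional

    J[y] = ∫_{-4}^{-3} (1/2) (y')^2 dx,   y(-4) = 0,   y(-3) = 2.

The Lagrangian is L = (1/2) (y')^2.
Compute ∂L/∂y = 0, ∂L/∂y' = y'.
The Euler-Lagrange equation d/dx(∂L/∂y') − ∂L/∂y = 0 reduces to
    y'' = 0.
Its general solution is
    y(x) = A x + B,
with A, B fixed by the endpoint conditions.
Applying the endpoint conditions y(-4) = 0 and y(-3) = 2: solve A·-4 + B = 0 and A·-3 + B = 2. Subtracting gives A(-3 − -4) = 2 − 0, so A = 2, and B = 0 − A·-4 = 8. Therefore
    y(x) = 2 x + 8.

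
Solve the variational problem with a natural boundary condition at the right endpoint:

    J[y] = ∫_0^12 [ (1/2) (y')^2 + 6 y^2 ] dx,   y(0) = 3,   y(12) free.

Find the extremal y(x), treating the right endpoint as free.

The Lagrangian L = (1/2) (y')^2 + 6 y^2 gives
    ∂L/∂y = 12 y,   ∂L/∂y' = y'.
Euler-Lagrange: y'' − 12 y = 0.
With k = sqrt(12), the general solution is
    y(x) = A cosh(sqrt(12) x) + B sinh(sqrt(12) x).
Fixed left endpoint y(0) = 3 ⇒ A = 3.
The right endpoint x = 12 is free, so the natural (transversality) condition is ∂L/∂y' |_{x=12} = 0, i.e. y'(12) = 0.
Compute y'(x) = A k sinh(k x) + B k cosh(k x), so
    y'(12) = A k sinh(k·12) + B k cosh(k·12) = 0
    ⇒ B = −A tanh(k·12) = − 3 tanh(sqrt(12)·12).
Therefore the extremal is
    y(x) = 3 cosh(sqrt(12) x) − 3 tanh(sqrt(12)·12) sinh(sqrt(12) x).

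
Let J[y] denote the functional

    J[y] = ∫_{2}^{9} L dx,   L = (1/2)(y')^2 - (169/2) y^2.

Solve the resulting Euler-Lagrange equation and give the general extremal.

The Lagrangian is L = (1/2)(y')^2 - (169/2) y^2.
∂L/∂y = -169y.
∂L/∂y' = y'.
The Euler-Lagrange equation d/dx(∂L/∂y') − ∂L/∂y = 0 becomes:
    y'' + 169 y = 0
General solution: y(x) = A sin(13x) + B cos(13x), where A and B are arbitrary constants fixed by the endpoint conditions.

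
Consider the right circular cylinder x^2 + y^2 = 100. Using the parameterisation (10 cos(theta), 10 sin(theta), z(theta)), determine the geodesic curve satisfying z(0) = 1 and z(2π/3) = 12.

Parameterise the cylinder of radius R = 10 as
    r(θ) = (10 cos θ, 10 sin θ, z(θ)).
The arc-length element is
    ds = sqrt(100 + (dz/dθ)^2) dθ,
so the Lagrangian is L = sqrt(100 + z'^2).
L depends on z' only, not on z or θ, so ∂L/∂z = 0 and
    ∂L/∂z' = z' / sqrt(100 + z'^2).
The Euler-Lagrange equation gives
    d/dθ( z' / sqrt(100 + z'^2) ) = 0,
so z' is constant. Integrating once:
    z(θ) = a θ + b,
a helix on the cylinder (a straight line when the cylinder is unrolled). The constants a, b are determined by the endpoint conditions.
With endpoint conditions z(0) = 1 and z(2π/3) = 12: from z(0) = b we get b = 1, and a·2π/3 + 1 = 12 gives a = 33/(2π), so
    z(θ) = (33/(2π)) θ + 1.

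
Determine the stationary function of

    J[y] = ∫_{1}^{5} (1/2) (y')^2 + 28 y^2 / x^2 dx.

The Lagrangian is L = (1/2) (y')^2 + 28 y^2 / x^2.
Compute ∂L/∂y = 56y/x^2, ∂L/∂y' = y'.
The Euler-Lagrange equation d/dx(∂L/∂y') − ∂L/∂y = 0 reduces to
    y'' − 56/x^2 · y = 0  (x > 0).
Its general solution is
    y(x) = A x^8 + B x^(-7),
with A, B fixed by the endpoint conditions.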